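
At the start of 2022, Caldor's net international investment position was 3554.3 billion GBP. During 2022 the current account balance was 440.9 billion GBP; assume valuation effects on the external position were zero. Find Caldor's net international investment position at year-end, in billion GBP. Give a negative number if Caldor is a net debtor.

3995.2

With no valuation effects, change in NIIP = current account = 440.9
End-of-year NIIP = 3554.3 + 440.9 = 3995.2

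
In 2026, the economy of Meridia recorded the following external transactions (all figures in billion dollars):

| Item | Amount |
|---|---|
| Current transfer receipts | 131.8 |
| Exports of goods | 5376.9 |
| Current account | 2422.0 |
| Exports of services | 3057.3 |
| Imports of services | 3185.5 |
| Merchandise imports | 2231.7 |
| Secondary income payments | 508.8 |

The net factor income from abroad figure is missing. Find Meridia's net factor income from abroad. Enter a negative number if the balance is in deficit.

Current account = goods balance + services balance + net primary income + net secondary income
Sum of the known components = 2640.0
Net factor income from abroad = CA - (known components) = 2422.0 - 2640.0 = -218.0

-218.0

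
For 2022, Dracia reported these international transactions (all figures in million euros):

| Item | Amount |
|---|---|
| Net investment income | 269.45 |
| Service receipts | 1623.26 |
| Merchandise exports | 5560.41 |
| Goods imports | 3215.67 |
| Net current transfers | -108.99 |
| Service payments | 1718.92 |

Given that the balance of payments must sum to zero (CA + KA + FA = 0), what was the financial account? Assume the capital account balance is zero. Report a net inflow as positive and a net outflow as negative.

-2409.54

Goods balance = 5560.41 - 3215.67 = 2344.74
Services balance = 1623.26 - 1718.92 = -95.66
Trade balance (goods + services) = 2344.74 + (-95.66) = 2249.08
Net primary income = 269.45
Net secondary income = -108.99
Current account = 2249.08 + 269.45 + (-108.99) = 2409.54
Financial account = -(2409.54) = -2409.54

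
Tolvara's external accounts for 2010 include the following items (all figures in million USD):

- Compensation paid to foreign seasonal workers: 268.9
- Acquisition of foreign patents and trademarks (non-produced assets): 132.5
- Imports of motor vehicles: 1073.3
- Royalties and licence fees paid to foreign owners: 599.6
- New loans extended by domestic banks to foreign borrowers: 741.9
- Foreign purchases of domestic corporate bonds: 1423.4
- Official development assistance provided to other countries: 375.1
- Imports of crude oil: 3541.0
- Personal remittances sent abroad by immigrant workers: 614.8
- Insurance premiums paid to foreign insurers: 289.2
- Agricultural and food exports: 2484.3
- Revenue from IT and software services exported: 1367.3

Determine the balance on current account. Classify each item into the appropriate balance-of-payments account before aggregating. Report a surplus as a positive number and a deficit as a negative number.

-2910.3

Goods: -3541.0 - 1073.3 + 2484.3 = -2130.0
Services: -599.6 + 1367.3 - 289.2 = 478.5
Primary income: -268.9
Secondary income: -375.1 - 614.8 = -989.9
Current account = (-2130.0) + 478.5 + (-268.9) + (-989.9) = -2910.3
(Excluded from the current account — capital account: acquisition of foreign patents and trademarks (non-produced assets) 132.5; financial account: new loans extended by domestic banks to foreign borrowers 741.9, foreign purchases of domestic corporate bonds 1423.4.)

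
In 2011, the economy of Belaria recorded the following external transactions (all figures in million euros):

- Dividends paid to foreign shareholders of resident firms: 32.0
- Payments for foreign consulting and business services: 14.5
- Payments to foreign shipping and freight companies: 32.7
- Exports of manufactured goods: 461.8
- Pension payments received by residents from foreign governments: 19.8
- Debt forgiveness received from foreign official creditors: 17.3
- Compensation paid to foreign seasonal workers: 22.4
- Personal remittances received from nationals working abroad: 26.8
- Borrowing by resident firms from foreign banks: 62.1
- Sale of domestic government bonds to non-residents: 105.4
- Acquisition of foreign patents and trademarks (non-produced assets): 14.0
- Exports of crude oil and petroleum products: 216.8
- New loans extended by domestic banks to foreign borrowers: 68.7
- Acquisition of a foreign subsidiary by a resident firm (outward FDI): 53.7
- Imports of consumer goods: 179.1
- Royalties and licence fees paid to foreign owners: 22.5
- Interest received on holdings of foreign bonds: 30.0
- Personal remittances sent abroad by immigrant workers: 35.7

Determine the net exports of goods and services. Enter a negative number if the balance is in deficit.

429.8

Goods: 461.8 - 179.1 + 216.8 = 499.5
Services: -22.5 - 32.7 - 14.5 = -69.7
Trade balance = 499.5 + (-69.7) = 429.8
(Excluded from the trade balance — primary income: dividends paid to foreign shareholders of resident firms 32.0, compensation paid to foreign seasonal workers 22.4, interest received on holdings of foreign bonds 30.0; secondary income: pension payments received by residents from foreign governments 19.8, personal remittances received from nationals working abroad 26.8, personal remittances sent abroad by immigrant workers 35.7; capital account: debt forgiveness received from foreign official creditors 17.3, acquisition of foreign patents and trademarks (non-produced assets) 14.0; financial account: borrowing by resident firms from foreign banks 62.1, sale of domestic government bonds to non-residents 105.4, new loans extended by domestic banks to foreign borrowers 68.7, acquisition of a foreign subsidiary by a resident firm (outward FDI) 53.7.)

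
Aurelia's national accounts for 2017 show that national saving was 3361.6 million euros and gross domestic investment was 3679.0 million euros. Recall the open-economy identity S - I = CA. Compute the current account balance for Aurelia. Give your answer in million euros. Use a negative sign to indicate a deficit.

CA = S - I = 3361.6 - 3679.0 = -317.4

-317.4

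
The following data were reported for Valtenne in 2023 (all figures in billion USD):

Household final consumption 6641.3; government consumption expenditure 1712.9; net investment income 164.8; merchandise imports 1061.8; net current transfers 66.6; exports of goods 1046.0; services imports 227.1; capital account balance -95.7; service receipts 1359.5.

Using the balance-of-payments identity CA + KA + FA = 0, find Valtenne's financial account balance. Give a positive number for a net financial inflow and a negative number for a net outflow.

-1252.3

Goods balance = 1046.0 - 1061.8 = -15.8
Services balance = 1359.5 - 227.1 = 1132.4
Trade balance (goods + services) = -15.8 + 1132.4 = 1116.6
Net primary income = 164.8
Net secondary income = 66.6
Current account = 1116.6 + 164.8 + 66.6 = 1348.0
Financial account = -(1348.0 + (-95.7)) = -1252.3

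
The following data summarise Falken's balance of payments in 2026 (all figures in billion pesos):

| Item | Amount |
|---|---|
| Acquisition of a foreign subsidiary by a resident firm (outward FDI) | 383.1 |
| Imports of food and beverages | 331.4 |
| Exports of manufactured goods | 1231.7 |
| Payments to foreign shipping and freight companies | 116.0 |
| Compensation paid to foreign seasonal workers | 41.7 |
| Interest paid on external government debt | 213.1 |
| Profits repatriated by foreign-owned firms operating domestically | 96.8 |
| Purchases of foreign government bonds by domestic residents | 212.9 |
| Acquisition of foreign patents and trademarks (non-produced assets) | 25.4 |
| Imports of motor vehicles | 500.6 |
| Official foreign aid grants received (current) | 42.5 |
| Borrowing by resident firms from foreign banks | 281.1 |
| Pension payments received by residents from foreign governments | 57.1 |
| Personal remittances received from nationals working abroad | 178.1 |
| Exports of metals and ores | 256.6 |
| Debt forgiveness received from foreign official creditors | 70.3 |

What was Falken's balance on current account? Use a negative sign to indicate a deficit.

Goods: 1231.7 - 500.6 - 331.4 + 256.6 = 656.3
Services: -116.0
Primary income: -213.1 - 41.7 - 96.8 = -351.6
Secondary income: 42.5 + 178.1 + 57.1 = 277.7
Current account = 656.3 + (-116.0) + (-351.6) + 277.7 = 466.4
(Excluded from the current account — financial account: acquisition of a foreign subsidiary by a resident firm (outward FDI) 383.1, purchases of foreign government bonds by domestic residents 212.9, borrowing by resident firms from foreign banks 281.1; capital account: acquisition of foreign patents and trademarks (non-produced assets) 25.4, debt forgiveness received from foreign official creditors 70.3.)

466.4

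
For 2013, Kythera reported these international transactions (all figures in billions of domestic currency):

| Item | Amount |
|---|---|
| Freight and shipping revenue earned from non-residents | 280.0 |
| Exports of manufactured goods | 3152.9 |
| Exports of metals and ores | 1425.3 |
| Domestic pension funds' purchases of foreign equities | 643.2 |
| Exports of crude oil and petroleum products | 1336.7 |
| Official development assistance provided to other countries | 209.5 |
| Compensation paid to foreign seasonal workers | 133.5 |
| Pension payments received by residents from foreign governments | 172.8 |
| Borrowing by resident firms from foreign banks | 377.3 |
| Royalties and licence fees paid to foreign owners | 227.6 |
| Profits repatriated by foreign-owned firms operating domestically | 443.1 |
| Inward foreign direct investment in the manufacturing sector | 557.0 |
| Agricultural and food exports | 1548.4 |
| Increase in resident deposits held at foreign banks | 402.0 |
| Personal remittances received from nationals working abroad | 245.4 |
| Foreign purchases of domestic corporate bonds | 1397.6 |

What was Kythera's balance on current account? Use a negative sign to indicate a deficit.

Goods: 3152.9 + 1548.4 + 1336.7 + 1425.3 = 7463.3
Services: -227.6 + 280.0 = 52.4
Primary income: -443.1 - 133.5 = -576.6
Secondary income: 172.8 - 209.5 + 245.4 = 208.7
Current account = 7463.3 + 52.4 + (-576.6) + 208.7 = 7147.8
(Excluded from the current account — financial account: domestic pension funds' purchases of foreign equities 643.2, borrowing by resident firms from foreign banks 377.3, inward foreign direct investment in the manufacturing sector 557.0, increase in resident deposits held at foreign banks 402.0, foreign purchases of domestic corporate bonds 1397.6.)

7147.8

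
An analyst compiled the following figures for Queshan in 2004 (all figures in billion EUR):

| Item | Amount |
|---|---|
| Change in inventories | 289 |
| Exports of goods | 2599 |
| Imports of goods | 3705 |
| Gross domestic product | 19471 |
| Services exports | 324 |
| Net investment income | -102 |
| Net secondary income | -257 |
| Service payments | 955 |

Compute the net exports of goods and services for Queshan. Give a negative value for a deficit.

-1737

Goods balance = 2599 - 3705 = -1106
Services balance = 324 - 955 = -631
Trade balance (goods + services) = -1106 + (-631) = -1737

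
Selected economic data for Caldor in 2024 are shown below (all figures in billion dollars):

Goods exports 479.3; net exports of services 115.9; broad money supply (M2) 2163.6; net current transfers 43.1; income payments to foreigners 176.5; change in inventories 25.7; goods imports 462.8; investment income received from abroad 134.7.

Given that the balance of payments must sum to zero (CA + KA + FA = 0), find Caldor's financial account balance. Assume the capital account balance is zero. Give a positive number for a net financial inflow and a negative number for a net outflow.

-133.7

Goods balance = 479.3 - 462.8 = 16.5
Services balance = 115.9
Trade balance (goods + services) = 16.5 + 115.9 = 132.4
Net primary income = 134.7 - 176.5 = -41.8
Net secondary income = 43.1
Current account = 132.4 + (-41.8) + 43.1 = 133.7
Financial account = -(133.7) = -133.7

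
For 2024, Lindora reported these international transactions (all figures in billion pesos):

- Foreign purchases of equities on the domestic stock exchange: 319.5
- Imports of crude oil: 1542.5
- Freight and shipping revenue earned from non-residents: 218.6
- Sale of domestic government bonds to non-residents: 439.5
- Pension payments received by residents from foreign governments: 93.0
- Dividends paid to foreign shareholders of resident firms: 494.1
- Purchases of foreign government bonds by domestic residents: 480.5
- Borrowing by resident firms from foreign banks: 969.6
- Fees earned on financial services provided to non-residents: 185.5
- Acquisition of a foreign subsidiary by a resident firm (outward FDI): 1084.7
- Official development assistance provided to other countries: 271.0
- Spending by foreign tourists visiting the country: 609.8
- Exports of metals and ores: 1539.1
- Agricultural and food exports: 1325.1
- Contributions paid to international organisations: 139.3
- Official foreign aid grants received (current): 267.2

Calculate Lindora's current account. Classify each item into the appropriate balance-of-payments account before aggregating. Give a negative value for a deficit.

Goods: 1539.1 + 1325.1 - 1542.5 = 1321.7
Services: 185.5 + 218.6 + 609.8 = 1013.9
Primary income: -494.1
Secondary income: 93.0 - 271.0 - 139.3 + 267.2 = -50.1
Current account = 1321.7 + 1013.9 + (-494.1) + (-50.1) = 1791.4
(Excluded from the current account — financial account: foreign purchases of equities on the domestic stock exchange 319.5, sale of domestic government bonds to non-residents 439.5, purchases of foreign government bonds by domestic residents 480.5, borrowing by resident firms from foreign banks 969.6, acquisition of a foreign subsidiary by a resident firm (outward FDI) 1084.7.)

1791.4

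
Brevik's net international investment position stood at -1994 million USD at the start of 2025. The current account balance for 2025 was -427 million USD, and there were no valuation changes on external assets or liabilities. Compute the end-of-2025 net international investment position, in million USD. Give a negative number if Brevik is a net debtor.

-2421

With no valuation effects, change in NIIP = current account = -427
End-of-year NIIP = -1994 + (-427) = -2421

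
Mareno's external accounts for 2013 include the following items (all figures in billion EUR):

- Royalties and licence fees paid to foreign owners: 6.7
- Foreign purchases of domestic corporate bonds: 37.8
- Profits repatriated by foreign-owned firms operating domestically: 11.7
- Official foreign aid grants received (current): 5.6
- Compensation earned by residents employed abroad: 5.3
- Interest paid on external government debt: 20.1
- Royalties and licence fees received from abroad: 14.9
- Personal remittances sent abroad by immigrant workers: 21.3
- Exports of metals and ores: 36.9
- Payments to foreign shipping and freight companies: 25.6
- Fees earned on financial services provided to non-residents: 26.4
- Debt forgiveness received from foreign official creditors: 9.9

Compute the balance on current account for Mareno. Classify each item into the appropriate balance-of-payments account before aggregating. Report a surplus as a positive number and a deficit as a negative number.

3.7

Goods: 36.9
Services: -25.6 + 14.9 - 6.7 + 26.4 = 9.0
Primary income: -20.1 + 5.3 - 11.7 = -26.5
Secondary income: 5.6 - 21.3 = -15.7
Current account = 36.9 + 9.0 + (-26.5) + (-15.7) = 3.7
(Excluded from the current account — financial account: foreign purchases of domestic corporate bonds 37.8; capital account: debt forgiveness received from foreign official creditors 9.9.)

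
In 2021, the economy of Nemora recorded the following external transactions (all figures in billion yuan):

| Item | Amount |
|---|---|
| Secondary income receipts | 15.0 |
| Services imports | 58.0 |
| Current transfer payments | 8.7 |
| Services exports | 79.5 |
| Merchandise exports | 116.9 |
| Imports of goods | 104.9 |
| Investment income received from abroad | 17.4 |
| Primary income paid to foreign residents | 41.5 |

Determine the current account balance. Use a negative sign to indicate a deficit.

Goods balance = 116.9 - 104.9 = 12.0
Services balance = 79.5 - 58.0 = 21.5
Trade balance (goods + services) = 12.0 + 21.5 = 33.5
Net primary income = 17.4 - 41.5 = -24.1
Net secondary income = 15.0 - 8.7 = 6.3
Current account = 33.5 + (-24.1) + 6.3 = 15.7

15.7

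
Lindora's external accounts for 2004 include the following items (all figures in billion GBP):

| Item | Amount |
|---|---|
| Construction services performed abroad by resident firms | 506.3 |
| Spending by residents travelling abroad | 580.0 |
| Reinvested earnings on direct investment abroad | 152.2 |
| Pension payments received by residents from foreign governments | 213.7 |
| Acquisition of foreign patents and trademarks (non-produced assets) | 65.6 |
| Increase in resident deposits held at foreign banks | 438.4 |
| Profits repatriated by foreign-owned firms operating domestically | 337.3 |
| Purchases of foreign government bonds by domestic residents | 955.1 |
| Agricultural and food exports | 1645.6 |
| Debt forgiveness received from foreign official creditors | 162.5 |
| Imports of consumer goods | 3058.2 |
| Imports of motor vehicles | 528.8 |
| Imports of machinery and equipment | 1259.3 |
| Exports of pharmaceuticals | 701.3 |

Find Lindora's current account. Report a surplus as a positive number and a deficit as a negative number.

-2544.5

Goods: 701.3 - 1259.3 + 1645.6 - 528.8 - 3058.2 = -2499.4
Services: -580.0 + 506.3 = -73.7
Primary income: -337.3 + 152.2 = -185.1
Secondary income: 213.7
Current account = (-2499.4) + (-73.7) + (-185.1) + 213.7 = -2544.5
(Excluded from the current account — capital account: acquisition of foreign patents and trademarks (non-produced assets) 65.6, debt forgiveness received from foreign official creditors 162.5; financial account: increase in resident deposits held at foreign banks 438.4, purchases of foreign government bonds by domestic residents 955.1.)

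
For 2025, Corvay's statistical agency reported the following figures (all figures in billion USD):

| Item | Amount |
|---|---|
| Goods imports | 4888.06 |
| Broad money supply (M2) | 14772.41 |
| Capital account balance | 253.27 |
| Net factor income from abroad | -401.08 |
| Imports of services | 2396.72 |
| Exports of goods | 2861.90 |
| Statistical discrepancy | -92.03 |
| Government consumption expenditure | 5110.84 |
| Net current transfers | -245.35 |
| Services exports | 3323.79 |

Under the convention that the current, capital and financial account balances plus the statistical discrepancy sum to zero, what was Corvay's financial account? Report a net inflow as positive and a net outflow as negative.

1584.28

Goods balance = 2861.90 - 4888.06 = -2026.16
Services balance = 3323.79 - 2396.72 = 927.07
Trade balance (goods + services) = -2026.16 + 927.07 = -1099.09
Net primary income = -401.08
Net secondary income = -245.35
Current account = -1099.09 + (-401.08) + (-245.35) = -1745.52
Financial account = -(-1745.52 + 253.27 + (-92.03)) = 1584.28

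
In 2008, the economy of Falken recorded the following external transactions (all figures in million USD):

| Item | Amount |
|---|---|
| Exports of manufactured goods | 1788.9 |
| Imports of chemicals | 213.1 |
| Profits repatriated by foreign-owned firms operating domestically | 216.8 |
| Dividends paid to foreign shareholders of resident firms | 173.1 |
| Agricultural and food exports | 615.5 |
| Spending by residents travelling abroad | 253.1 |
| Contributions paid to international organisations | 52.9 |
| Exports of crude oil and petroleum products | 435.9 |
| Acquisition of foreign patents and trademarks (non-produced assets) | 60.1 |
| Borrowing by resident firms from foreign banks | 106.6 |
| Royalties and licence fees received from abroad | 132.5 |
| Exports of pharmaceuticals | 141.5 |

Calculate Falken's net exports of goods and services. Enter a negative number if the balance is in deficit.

Goods: 615.5 + 435.9 + 141.5 - 213.1 + 1788.9 = 2768.7
Services: -253.1 + 132.5 = -120.6
Trade balance = 2768.7 + (-120.6) = 2648.1
(Excluded from the trade balance — primary income: profits repatriated by foreign-owned firms operating domestically 216.8, dividends paid to foreign shareholders of resident firms 173.1; secondary income: contributions paid to international organisations 52.9; capital account: acquisition of foreign patents and trademarks (non-produced assets) 60.1; financial account: borrowing by resident firms from foreign banks 106.6.)

2648.1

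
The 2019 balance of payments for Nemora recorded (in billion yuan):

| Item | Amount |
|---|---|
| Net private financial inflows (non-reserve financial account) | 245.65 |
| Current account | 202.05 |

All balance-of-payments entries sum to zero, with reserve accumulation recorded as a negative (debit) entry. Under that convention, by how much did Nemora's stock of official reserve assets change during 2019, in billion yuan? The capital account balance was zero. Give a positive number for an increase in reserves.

447.70

Official reserve transactions balance = -(202.05 + 245.65) = -447.70
An accumulation of reserves is recorded as a debit (negative entry), so the change in the stock of reserves is the negative of that balance.
Change in official reserves = -(-447.70) = 447.70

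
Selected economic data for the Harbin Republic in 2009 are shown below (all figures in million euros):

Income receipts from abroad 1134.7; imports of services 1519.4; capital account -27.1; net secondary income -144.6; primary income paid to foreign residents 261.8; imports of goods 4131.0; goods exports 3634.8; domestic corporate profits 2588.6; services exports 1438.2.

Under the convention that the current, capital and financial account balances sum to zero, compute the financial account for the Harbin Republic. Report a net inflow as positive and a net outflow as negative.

Goods balance = 3634.8 - 4131.0 = -496.2
Services balance = 1438.2 - 1519.4 = -81.2
Trade balance (goods + services) = -496.2 + (-81.2) = -577.4
Net primary income = 1134.7 - 261.8 = 872.9
Net secondary income = -144.6
Current account = -577.4 + 872.9 + (-144.6) = 150.9
Financial account = -(150.9 + (-27.1)) = -123.8

-123.8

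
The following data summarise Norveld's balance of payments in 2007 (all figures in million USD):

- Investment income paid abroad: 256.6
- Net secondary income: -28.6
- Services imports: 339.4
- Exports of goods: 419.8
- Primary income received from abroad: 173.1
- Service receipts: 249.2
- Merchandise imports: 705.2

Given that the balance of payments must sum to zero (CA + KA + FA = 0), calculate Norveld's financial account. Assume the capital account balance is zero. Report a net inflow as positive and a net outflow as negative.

Goods balance = 419.8 - 705.2 = -285.4
Services balance = 249.2 - 339.4 = -90.2
Trade balance (goods + services) = -285.4 + (-90.2) = -375.6
Net primary income = 173.1 - 256.6 = -83.5
Net secondary income = -28.6
Current account = -375.6 + (-83.5) + (-28.6) = -487.7
Financial account = -(-487.7) = 487.7

487.7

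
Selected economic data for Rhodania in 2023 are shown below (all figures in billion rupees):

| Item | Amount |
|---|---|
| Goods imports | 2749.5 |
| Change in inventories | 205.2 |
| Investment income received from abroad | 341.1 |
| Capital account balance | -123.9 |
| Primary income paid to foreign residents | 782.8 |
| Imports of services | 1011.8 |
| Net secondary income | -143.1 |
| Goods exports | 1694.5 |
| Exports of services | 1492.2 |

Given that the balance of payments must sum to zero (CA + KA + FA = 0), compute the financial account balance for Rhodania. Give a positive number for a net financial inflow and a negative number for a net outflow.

1283.3

Goods balance = 1694.5 - 2749.5 = -1055.0
Services balance = 1492.2 - 1011.8 = 480.4
Trade balance (goods + services) = -1055.0 + 480.4 = -574.6
Net primary income = 341.1 - 782.8 = -441.7
Net secondary income = -143.1
Current account = -574.6 + (-441.7) + (-143.1) = -1159.4
Financial account = -(-1159.4 + (-123.9)) = 1283.3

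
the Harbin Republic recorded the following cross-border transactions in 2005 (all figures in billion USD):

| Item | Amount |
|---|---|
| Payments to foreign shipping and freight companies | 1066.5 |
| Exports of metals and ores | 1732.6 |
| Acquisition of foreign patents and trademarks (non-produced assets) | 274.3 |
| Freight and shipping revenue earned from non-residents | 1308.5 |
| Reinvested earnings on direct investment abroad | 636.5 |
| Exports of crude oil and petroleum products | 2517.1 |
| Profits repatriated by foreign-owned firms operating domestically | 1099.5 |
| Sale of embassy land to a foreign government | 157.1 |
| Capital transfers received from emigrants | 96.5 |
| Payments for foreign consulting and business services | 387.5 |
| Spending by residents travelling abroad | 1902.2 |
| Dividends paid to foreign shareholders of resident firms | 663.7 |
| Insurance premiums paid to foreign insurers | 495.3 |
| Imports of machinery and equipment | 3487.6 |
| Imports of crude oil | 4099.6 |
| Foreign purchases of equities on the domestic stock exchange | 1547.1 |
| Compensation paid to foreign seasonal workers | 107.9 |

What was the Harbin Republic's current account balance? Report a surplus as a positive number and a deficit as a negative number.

-7115.1

Goods: 1732.6 + 2517.1 - 3487.6 - 4099.6 = -3337.5
Services: 1308.5 - 1902.2 - 495.3 - 387.5 - 1066.5 = -2543.0
Primary income: -1099.5 - 663.7 - 107.9 + 636.5 = -1234.6
Current account = (-3337.5) + (-2543.0) + (-1234.6) = -7115.1
(Excluded from the current account — capital account: acquisition of foreign patents and trademarks (non-produced assets) 274.3, sale of embassy land to a foreign government 157.1, capital transfers received from emigrants 96.5; financial account: foreign purchases of equities on the domestic stock exchange 1547.1.)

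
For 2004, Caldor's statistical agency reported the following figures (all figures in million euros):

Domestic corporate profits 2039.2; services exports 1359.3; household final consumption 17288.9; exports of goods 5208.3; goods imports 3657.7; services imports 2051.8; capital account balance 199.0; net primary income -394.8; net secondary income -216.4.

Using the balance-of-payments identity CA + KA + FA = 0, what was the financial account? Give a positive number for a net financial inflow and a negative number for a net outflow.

Goods balance = 5208.3 - 3657.7 = 1550.6
Services balance = 1359.3 - 2051.8 = -692.5
Trade balance (goods + services) = 1550.6 + (-692.5) = 858.1
Net primary income = -394.8
Net secondary income = -216.4
Current account = 858.1 + (-394.8) + (-216.4) = 246.9
Financial account = -(246.9 + 199.0) = -445.9

-445.9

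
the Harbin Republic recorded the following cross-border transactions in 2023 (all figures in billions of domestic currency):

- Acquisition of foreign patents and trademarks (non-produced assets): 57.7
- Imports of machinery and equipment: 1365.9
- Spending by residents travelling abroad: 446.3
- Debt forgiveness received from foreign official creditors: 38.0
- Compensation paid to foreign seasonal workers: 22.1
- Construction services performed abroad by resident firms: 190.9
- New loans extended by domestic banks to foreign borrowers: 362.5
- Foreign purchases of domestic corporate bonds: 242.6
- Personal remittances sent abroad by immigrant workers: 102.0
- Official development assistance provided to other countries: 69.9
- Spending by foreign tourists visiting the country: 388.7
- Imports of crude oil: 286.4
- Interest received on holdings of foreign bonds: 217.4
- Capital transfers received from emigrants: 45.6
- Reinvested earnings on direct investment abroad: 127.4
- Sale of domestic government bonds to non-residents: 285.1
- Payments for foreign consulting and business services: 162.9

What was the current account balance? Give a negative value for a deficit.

Goods: -286.4 - 1365.9 = -1652.3
Services: 190.9 + 388.7 - 162.9 - 446.3 = -29.6
Primary income: 217.4 - 22.1 + 127.4 = 322.7
Secondary income: -102.0 - 69.9 = -171.9
Current account = (-1652.3) + (-29.6) + 322.7 + (-171.9) = -1531.1
(Excluded from the current account — capital account: acquisition of foreign patents and trademarks (non-produced assets) 57.7, debt forgiveness received from foreign official creditors 38.0, capital transfers received from emigrants 45.6; financial account: new loans extended by domestic banks to foreign borrowers 362.5, foreign purchases of domestic corporate bonds 242.6, sale of domestic government bonds to non-residents 285.1.)

-1531.1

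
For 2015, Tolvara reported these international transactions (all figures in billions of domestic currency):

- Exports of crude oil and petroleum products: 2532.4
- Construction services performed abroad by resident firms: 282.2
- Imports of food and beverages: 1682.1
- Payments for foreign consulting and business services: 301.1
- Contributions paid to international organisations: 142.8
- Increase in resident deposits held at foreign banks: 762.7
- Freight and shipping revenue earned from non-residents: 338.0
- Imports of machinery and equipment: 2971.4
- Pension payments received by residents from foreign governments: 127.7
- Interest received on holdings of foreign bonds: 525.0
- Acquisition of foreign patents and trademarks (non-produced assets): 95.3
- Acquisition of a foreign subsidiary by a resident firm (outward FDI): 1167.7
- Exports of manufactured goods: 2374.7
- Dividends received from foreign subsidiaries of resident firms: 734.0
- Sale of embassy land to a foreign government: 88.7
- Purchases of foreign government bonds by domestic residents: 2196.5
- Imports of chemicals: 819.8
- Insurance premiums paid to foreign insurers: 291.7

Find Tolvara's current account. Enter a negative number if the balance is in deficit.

Goods: 2532.4 - 2971.4 - 1682.1 + 2374.7 - 819.8 = -566.2
Services: -291.7 + 282.2 - 301.1 + 338.0 = 27.4
Primary income: 734.0 + 525.0 = 1259.0
Secondary income: 127.7 - 142.8 = -15.1
Current account = (-566.2) + 27.4 + 1259.0 + (-15.1) = 705.1
(Excluded from the current account — financial account: increase in resident deposits held at foreign banks 762.7, acquisition of a foreign subsidiary by a resident firm (outward FDI) 1167.7, purchases of foreign government bonds by domestic residents 2196.5; capital account: acquisition of foreign patents and trademarks (non-produced assets) 95.3, sale of embassy land to a foreign government 88.7.)

705.1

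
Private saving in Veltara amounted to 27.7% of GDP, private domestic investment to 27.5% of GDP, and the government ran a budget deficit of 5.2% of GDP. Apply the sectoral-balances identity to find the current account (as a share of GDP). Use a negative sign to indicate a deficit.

By the sectoral-balances identity, CA = (S_private - I) + (T - G).
Private balance = 27.7 - 27.5 = 0.2
Government balance (T - G) = -5.2
CA = 0.2 + (-5.2) = -5.0

-5.0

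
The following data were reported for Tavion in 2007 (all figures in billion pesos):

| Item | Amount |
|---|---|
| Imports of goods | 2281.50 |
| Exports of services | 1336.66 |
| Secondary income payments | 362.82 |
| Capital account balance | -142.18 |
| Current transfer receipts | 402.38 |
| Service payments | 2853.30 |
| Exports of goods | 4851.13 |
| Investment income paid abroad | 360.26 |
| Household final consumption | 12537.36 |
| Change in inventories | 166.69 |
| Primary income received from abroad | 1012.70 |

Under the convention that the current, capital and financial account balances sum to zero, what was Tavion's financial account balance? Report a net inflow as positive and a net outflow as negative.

Goods balance = 4851.13 - 2281.50 = 2569.63
Services balance = 1336.66 - 2853.30 = -1516.64
Trade balance (goods + services) = 2569.63 + (-1516.64) = 1052.99
Net primary income = 1012.70 - 360.26 = 652.44
Net secondary income = 402.38 - 362.82 = 39.56
Current account = 1052.99 + 652.44 + 39.56 = 1744.99
Financial account = -(1744.99 + (-142.18)) = -1602.81

-1602.81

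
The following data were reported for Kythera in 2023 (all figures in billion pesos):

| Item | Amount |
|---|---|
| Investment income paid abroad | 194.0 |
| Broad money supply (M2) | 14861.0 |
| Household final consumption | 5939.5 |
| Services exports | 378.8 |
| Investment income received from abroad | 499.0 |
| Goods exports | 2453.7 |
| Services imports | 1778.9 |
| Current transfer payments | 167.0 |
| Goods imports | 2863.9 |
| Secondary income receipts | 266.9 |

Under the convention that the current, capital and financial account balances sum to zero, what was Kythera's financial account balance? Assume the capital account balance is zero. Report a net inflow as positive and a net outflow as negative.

1405.4

Goods balance = 2453.7 - 2863.9 = -410.2
Services balance = 378.8 - 1778.9 = -1400.1
Trade balance (goods + services) = -410.2 + (-1400.1) = -1810.3
Net primary income = 499.0 - 194.0 = 305.0
Net secondary income = 266.9 - 167.0 = 99.9
Current account = -1810.3 + 305.0 + 99.9 = -1405.4
Financial account = -(-1405.4) = 1405.4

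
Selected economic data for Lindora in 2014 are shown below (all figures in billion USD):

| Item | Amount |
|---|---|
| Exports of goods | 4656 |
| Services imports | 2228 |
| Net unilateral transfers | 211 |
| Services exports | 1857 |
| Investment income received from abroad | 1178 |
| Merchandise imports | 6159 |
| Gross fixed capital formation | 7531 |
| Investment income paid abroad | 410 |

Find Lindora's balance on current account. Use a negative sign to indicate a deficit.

-895

Goods balance = 4656 - 6159 = -1503
Services balance = 1857 - 2228 = -371
Trade balance (goods + services) = -1503 + (-371) = -1874
Net primary income = 1178 - 410 = 768
Net secondary income = 211
Current account = -1874 + 768 + 211 = -895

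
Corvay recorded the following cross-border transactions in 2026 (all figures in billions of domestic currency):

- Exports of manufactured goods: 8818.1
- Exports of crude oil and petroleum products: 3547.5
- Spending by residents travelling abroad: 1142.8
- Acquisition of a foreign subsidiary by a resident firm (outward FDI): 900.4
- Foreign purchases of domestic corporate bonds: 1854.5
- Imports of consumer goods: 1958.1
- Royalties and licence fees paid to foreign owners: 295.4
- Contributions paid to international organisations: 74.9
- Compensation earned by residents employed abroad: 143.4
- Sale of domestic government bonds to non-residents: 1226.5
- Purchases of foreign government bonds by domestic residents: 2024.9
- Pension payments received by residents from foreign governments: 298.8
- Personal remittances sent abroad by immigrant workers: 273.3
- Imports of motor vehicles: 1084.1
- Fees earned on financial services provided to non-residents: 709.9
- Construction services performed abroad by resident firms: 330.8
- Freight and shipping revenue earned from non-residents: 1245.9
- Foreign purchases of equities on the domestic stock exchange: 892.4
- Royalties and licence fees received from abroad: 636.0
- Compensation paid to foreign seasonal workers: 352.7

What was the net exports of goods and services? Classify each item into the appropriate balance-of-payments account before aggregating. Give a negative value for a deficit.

10807.8

Goods: 8818.1 - 1084.1 + 3547.5 - 1958.1 = 9323.4
Services: 330.8 + 709.9 + 1245.9 - 295.4 - 1142.8 + 636.0 = 1484.4
Trade balance = 9323.4 + 1484.4 = 10807.8
(Excluded from the trade balance — financial account: acquisition of a foreign subsidiary by a resident firm (outward FDI) 900.4, foreign purchases of domestic corporate bonds 1854.5, sale of domestic government bonds to non-residents 1226.5, purchases of foreign government bonds by domestic residents 2024.9, foreign purchases of equities on the domestic stock exchange 892.4; secondary income: contributions paid to international organisations 74.9, pension payments received by residents from foreign governments 298.8, personal remittances sent abroad by immigrant workers 273.3; primary income: compensation earned by residents employed abroad 143.4, compensation paid to foreign seasonal workers 352.7.)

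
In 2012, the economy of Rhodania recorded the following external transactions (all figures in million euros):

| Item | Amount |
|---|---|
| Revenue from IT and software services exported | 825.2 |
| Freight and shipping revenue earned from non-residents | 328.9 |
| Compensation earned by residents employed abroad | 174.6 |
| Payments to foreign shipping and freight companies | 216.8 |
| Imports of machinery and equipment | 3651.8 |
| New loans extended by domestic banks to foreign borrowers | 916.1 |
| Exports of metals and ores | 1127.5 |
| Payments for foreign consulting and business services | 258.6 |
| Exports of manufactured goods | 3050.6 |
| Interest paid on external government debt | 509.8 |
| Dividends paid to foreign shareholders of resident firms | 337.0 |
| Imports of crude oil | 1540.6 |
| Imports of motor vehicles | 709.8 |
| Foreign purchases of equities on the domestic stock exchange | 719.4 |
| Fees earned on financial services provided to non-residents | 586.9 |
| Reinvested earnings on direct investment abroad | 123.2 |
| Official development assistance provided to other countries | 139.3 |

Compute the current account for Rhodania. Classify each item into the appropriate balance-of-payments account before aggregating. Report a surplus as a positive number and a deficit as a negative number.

Goods: -1540.6 + 3050.6 + 1127.5 - 709.8 - 3651.8 = -1724.1
Services: -216.8 - 258.6 + 586.9 + 328.9 + 825.2 = 1265.6
Primary income: 174.6 - 337.0 + 123.2 - 509.8 = -549.0
Secondary income: -139.3
Current account = (-1724.1) + 1265.6 + (-549.0) + (-139.3) = -1146.8
(Excluded from the current account — financial account: new loans extended by domestic banks to foreign borrowers 916.1, foreign purchases of equities on the domestic stock exchange 719.4.)

-1146.8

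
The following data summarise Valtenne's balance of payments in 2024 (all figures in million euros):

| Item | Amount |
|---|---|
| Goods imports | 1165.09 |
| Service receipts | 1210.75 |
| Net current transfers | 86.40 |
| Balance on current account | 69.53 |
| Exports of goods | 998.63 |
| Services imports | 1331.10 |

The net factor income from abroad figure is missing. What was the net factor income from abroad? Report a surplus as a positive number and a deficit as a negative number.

Current account = goods balance + services balance + net primary income + net secondary income
Sum of the known components = -200.41
Net factor income from abroad = CA - (known components) = 69.53 - (-200.41) = 269.94

269.94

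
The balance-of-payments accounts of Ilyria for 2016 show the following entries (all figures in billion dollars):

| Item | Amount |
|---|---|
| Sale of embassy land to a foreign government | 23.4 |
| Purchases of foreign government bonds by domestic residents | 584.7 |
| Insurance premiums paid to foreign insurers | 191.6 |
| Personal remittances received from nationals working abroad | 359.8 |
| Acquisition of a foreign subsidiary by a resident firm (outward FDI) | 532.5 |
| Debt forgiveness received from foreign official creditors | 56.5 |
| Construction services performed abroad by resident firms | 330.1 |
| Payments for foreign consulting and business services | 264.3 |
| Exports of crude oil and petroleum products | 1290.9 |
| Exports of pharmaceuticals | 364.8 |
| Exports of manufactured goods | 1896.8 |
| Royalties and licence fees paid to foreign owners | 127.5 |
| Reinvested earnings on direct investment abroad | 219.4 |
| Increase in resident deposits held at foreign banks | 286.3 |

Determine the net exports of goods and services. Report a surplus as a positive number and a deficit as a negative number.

Goods: 364.8 + 1896.8 + 1290.9 = 3552.5
Services: -264.3 - 191.6 + 330.1 - 127.5 = -253.3
Trade balance = 3552.5 + (-253.3) = 3299.2
(Excluded from the trade balance — capital account: sale of embassy land to a foreign government 23.4, debt forgiveness received from foreign official creditors 56.5; financial account: purchases of foreign government bonds by domestic residents 584.7, acquisition of a foreign subsidiary by a resident firm (outward FDI) 532.5, increase in resident deposits held at foreign banks 286.3; secondary income: personal remittances received from nationals working abroad 359.8; primary income: reinvested earnings on direct investment abroad 219.4.)

3299.2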